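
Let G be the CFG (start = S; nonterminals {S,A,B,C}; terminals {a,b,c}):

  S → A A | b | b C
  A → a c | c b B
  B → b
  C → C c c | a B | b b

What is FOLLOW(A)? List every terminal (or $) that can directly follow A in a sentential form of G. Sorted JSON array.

Compute FIRST by fixpoint:
round 1:
  A via A→a c: +{a}
  A via A→c b B: +{c}
  B via B→b: +{b}
  C via C→a B: +{a}
  C via C→b b: +{b}
  S via S→A A: +{a,c}
  S via S→b: +{b}
  FIRST(S)={a,b,c}  FIRST(A)={a,c}  FIRST(B)={b}  FIRST(C)={a,b}
round 2: done
  FIRST(S)={a,b,c}  FIRST(A)={a,c}  FIRST(B)={b}  FIRST(C)={a,b}

Compute FOLLOW by fixpoint:
initialize: $ ∈ FOLLOW(S)
[1]
  C→C c c: FOLLOW(C) ⊇ FIRST(c) = {c}; new: +{c}
  C→a B: FOLLOW(B) ⊇ FOLLOW(C) ⊇ {c}; new: +{c}
  S→A A: FOLLOW(A) ⊇ FIRST(A) = {a,c}; new: +{a,c}
  S→A A: FOLLOW(A) ⊇ FOLLOW(S) ⊇ {$}; new: +{$}
  S→b C: FOLLOW(C) ⊇ FOLLOW(S) ⊇ {$}; new: +{$}
  FOLLOW[S]={$}  FOLLOW[A]={$,a,c}  FOLLOW[B]={c}  FOLLOW[C]={$,c}
[2]
  A→c b B: FOLLOW(B) ⊇ FOLLOW(A) ⊇ {$,a,c}; new: +{$,a}
  FOLLOW[S]={$}  FOLLOW[A]={$,a,c}  FOLLOW[B]={$,a,c}  FOLLOW[C]={$,c}
[3] done
  FOLLOW[S]={$}  FOLLOW[A]={$,a,c}  FOLLOW[B]={$,a,c}  FOLLOW[C]={$,c}

FOLLOW(A) = ["$", "a", "c"]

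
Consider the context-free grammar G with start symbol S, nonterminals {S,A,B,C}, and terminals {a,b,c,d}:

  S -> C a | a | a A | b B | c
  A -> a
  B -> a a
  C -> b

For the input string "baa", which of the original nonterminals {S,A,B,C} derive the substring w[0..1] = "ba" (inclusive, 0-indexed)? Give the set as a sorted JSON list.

CNF form of G:
  S -> C T0 | T0 A | T1 B | a | c
  A -> a
  B -> T0 T0
  C -> b
  T0 -> a
  T1 -> b

CYK table (by increasing span) (cells [i..j] with 0 ≤ i ≤ j ≤ 1 only):
  [0..0]={C,T1}  "b"  orig:{C}
  [1..1]={A,S,T0}  "a"  orig:{A,S}
  [0..1]={S}  "ba"

Original NTs in T[0,1] deriving "ba": ["S"]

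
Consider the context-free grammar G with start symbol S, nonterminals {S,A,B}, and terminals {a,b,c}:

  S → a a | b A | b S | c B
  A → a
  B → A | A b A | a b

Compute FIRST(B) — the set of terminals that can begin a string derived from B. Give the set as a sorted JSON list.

FIRST iteration:
pass 1:
  A via A→a: +{a}
  B via B→A: +{a}
  S via S→a a: +{a}
  S via S→b A: +{b}
  S via S→c B: +{c}
  FIRST(S)={a,b,c}  FIRST(A)={a}  FIRST(B)={a}
pass 2: done
  FIRST(S)={a,b,c}  FIRST(A)={a}  FIRST(B)={a}

FIRST(B) = ["a"]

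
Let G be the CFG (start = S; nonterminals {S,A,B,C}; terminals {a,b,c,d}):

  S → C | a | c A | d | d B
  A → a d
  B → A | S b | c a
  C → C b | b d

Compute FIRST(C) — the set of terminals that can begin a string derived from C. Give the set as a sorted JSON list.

FIRST iteration:
iter 1:
  A via A→a d: +{a}
  B via B→A: +{a}
  B via B→c a: +{c}
  C via C→b d: +{b}
  S via S→C: +{b}
  S via S→a: +{a}
  S via S→c A: +{c}
  S via S→d: +{d}
  FIRST(S)={a,b,c,d}  FIRST(A)={a}  FIRST(B)={a,c}  FIRST(C)={b}
iter 2:
  B via B→S b: +{b,d}
  FIRST(S)={a,b,c,d}  FIRST(A)={a}  FIRST(B)={a,b,c,d}  FIRST(C)={b}
iter 3: — fixpoint
  FIRST(S)={a,b,c,d}  FIRST(A)={a}  FIRST(B)={a,b,c,d}  FIRST(C)={b}

FIRST(C) = ["b"]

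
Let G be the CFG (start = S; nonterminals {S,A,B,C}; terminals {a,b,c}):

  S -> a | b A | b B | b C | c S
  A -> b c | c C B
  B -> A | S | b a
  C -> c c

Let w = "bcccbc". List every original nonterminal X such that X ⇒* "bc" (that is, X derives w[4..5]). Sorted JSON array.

Convert to CNF:
  S -> T0 A | T0 B | T0 C | T1 S | a
  A -> T0 T1 | T1 X3
  B -> T0 A | T0 B | T0 C | T0 T1 | T0 T2 | T1 S | T1 X4 | a
  C -> T1 T1
  T0 -> b
  T1 -> c
  T2 -> a
  X3 -> C B
  X4 -> C B

CYK fill — only the sub-triangle for w[4..5]:
  cell(4,4) b: {T0}  orig:{}
  cell(5,5) c: {T1}  orig:{}
  cell(4,5) bc: {A,B}

Original NTs in T[4,5] deriving "bc": ["A", "B"]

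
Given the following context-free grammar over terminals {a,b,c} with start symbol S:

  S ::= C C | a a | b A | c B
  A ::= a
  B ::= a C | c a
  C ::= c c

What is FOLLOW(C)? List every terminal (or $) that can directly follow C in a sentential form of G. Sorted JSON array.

FIRST iteration:
round 1:
  A via A→a: +{a}
  B via B→a C: +{a}
  B via B→c a: +{c}
  C via C→c c: +{c}
  S via S→C C: +{c}
  S via S→a a: +{a}
  S via S→b A: +{b}
  FIRST(S)={a,b,c}  FIRST(A)={a}  FIRST(B)={a,c}  FIRST(C)={c}
round 2: (no change)
  FIRST(S)={a,b,c}  FIRST(A)={a}  FIRST(B)={a,c}  FIRST(C)={c}

FOLLOW sets:
initialize: $ ∈ FOLLOW(S)
round 1:
  S→C C: FOLLOW(C) ⊇ FIRST(C) = {c}; new: +{c}
  S→C C: FOLLOW(C) ⊇ FOLLOW(S) ⊇ {$}; new: +{$}
  S→b A: FOLLOW(A) ⊇ FOLLOW(S) ⊇ {$}; new: +{$}
  S→c B: FOLLOW(B) ⊇ FOLLOW(S) ⊇ {$}; new: +{$}
  FOLLOW(S)={$}  FOLLOW(A)={$}  FOLLOW(B)={$}  FOLLOW(C)={$,c}
round 2: done
  FOLLOW(S)={$}  FOLLOW(A)={$}  FOLLOW(B)={$}  FOLLOW(C)={$,c}

FOLLOW(C) = ["$", "c"]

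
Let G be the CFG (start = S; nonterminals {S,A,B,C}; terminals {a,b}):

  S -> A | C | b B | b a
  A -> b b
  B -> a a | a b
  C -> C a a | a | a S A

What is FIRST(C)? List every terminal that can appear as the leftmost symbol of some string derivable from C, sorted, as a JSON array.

FIRST sets, iterate to fixpoint:
round 1:
  A via A→b b: +{b}
  B via B→a a: +{a}
  C via C→a: +{a}
  S via S→A: +{b}
  S via S→C: +{a}
  FIRST(S)={a,b}  FIRST(A)={b}  FIRST(B)={a}  FIRST(C)={a}
round 2: (stable)
  FIRST(S)={a,b}  FIRST(A)={b}  FIRST(B)={a}  FIRST(C)={a}

FIRST(C) = ["a"]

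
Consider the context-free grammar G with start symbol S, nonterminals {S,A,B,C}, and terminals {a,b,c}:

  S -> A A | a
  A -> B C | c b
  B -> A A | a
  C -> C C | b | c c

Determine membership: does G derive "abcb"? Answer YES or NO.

Convert to CNF:
  S -> A A | a
  A -> B C | T0 T1
  B -> A A | a
  C -> C C | T0 T0 | b
  T0 -> c
  T1 -> b

Fill CYK table bottom-up:
  T[0,0] 'a' = {B,S}
  T[1,1] 'b' = {C,T1}  orig:{C}
  T[2,2] 'c' = {T0}  orig:{}
  T[3,3] 'b' = {C,T1}  orig:{C}
  T[0,1] 'ab' = {A}
  T[1,2] 'bc' = ∅
  T[2,3] 'cb' = {A}
  T[0,2] 'abc' = ∅
  T[1,3] 'bcb' = ∅
  T[0,3] 'abcb' = {B,S}

S ∈ T[0,3] ⇒ YES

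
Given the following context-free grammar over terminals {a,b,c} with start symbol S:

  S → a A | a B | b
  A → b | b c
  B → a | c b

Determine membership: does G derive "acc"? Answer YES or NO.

CNF form of G:
  S -> T2 A | T2 B | b
  A -> T0 T1 | b
  B -> T1 T0 | a
  T0 -> b
  T1 -> c
  T2 -> a

Fill CYK table bottom-up:
  T[0,0] 'a' = {B,T2}  orig:{B}
  T[1,1] 'c' = {T1}  orig:{}
  T[2,2] 'c' = {T1}  orig:{}
  T[0,1] 'ac' = ∅
  T[1,2] 'cc' = ∅
  T[0,2] 'acc' = ∅

S ∉ T[0,2] ⇒ NO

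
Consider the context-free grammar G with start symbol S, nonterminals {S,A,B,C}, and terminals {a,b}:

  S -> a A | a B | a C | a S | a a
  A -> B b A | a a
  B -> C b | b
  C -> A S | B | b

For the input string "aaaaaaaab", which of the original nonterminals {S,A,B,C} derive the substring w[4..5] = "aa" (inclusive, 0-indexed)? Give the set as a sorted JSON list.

Convert to CNF:
  S -> T1 A | T1 B | T1 C | T1 S | T1 T1
  A -> B X2 | T1 T1
  B -> C T0 | b
  C -> A S | C T0 | b
  T0 -> b
  T1 -> a
  X2 -> T0 A

CYK table (by increasing span) (cells [i..j] with 4 ≤ i ≤ j ≤ 5 only):
  T[4,4] 'a' = {T1}  orig:{}
  T[5,5] 'a' = {T1}  orig:{}
  T[4,5] 'aa' = {A,S}

Original NTs in T[4,5] deriving "aa": ["A", "S"]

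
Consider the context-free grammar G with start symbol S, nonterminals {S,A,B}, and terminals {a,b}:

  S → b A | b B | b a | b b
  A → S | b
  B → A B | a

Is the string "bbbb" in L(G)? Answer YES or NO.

Convert to CNF:
  S -> T0 A | T0 B | T0 T0 | T0 T1
  A -> T0 A | T0 B | T0 T0 | T0 T1 | b
  B -> A B | a
  T0 -> b
  T1 -> a

Fill CYK table bottom-up:
  [0..0]={A,T0}  "b"  orig:{A}
  [1..1]={A,T0}  "b"  orig:{A}
  [2..2]={A,T0}  "b"  orig:{A}
  [3..3]={A,T0}  "b"  orig:{A}
  [0..1]={A,S}  "bb"
  [1..2]={A,S}  "bb"
  [2..3]={A,S}  "bb"
  [0..2]={A,S}  "bbb"
  [1..3]={A,S}  "bbb"
  [0..3]={A,S}  "bbbb"

S ∈ T[0,3] ⇒ YES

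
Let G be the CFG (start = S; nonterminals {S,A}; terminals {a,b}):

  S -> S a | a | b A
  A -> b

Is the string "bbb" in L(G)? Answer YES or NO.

CNF form of G:
  S -> S T0 | T1 A | a
  A -> b
  T0 -> a
  T1 -> b

CYK table (by increasing span):
  [0..0]={A,T1}  "b"  orig:{A}
  [1..1]={A,T1}  "b"  orig:{A}
  [2..2]={A,T1}  "b"  orig:{A}
  [0..1]={S}  "bb"
  [1..2]={S}  "bb"
  [0..2]=∅  "bbb"

S ∉ T[0,2] ⇒ NO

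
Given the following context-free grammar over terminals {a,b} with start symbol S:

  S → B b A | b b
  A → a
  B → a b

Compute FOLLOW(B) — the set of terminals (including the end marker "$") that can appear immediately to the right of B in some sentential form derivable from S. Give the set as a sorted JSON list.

Compute FIRST by fixpoint:
pass 1:
  A via A→a: +{a}
  B via B→a b: +{a}
  S via S→B b A: +{a}
  S via S→b b: +{b}
  S: {a,b}  A: {a}  B: {a}
pass 2: (stable)
  S: {a,b}  A: {a}  B: {a}

FOLLOW sets:
FOLLOW(S) := {$}
[1]
  S→B b A: FOLLOW(B) ⊇ FIRST(b) = {b}; new: +{b}
  S→B b A: FOLLOW(A) ⊇ FOLLOW(S) ⊇ {$}; new: +{$}
  FOLLOW[S]={$}  FOLLOW[A]={$}  FOLLOW[B]={b}
[2] (no change)
  FOLLOW[S]={$}  FOLLOW[A]={$}  FOLLOW[B]={b}

FOLLOW(B) = ["b"]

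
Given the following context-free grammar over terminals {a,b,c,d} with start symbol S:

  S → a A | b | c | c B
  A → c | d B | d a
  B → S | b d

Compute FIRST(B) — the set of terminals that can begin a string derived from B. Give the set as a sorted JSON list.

FIRST iteration:
[1]
  A via A→c: +{c}
  A via A→d B: +{d}
  B via B→b d: +{b}
  S via S→a A: +{a}
  S via S→b: +{b}
  S via S→c: +{c}
  FIRST[S]={a,b,c}  FIRST[A]={c,d}  FIRST[B]={b}
[2]
  B via B→S: +{a,c}
  FIRST[S]={a,b,c}  FIRST[A]={c,d}  FIRST[B]={a,b,c}
[3] done
  FIRST[S]={a,b,c}  FIRST[A]={c,d}  FIRST[B]={a,b,c}

FIRST(B) = ["a", "b", "c"]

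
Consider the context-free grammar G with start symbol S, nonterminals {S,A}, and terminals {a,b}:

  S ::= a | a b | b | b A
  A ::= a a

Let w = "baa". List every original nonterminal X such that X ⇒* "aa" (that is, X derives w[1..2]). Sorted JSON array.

CNF form of G:
  S -> T0 T1 | T1 A | a | b
  A -> T0 T0
  T0 -> a
  T1 -> b

CYK fill (cells [i..j] with 1 ≤ i ≤ j ≤ 2 only):
  cell(1,1) a: {S,T0}  orig:{S}
  cell(2,2) a: {S,T0}  orig:{S}
  cell(1,2) aa: {A}

Original NTs in T[1,2] deriving "aa": ["A"]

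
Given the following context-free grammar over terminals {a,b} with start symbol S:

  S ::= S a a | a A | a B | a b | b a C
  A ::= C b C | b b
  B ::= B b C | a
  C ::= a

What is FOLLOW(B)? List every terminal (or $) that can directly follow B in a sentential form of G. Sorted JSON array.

FIRST sets, iterate to fixpoint:
round 1:
  A via A→b b: +{b}
  B via B→a: +{a}
  C via C→a: +{a}
  S via S→a A: +{a}
  S via S→b a C: +{b}
  S: {a,b}  A: {b}  B: {a}  C: {a}
round 2:
  A via A→C b C: +{a}
  S: {a,b}  A: {a,b}  B: {a}  C: {a}
round 3: — fixpoint
  S: {a,b}  A: {a,b}  B: {a}  C: {a}

Compute FOLLOW by fixpoint:
seed FOLLOW(S) with $
pass 1:
  A→C b C: FOLLOW(C) ⊇ FIRST(b) = {b}; new: +{b}
  B→B b C: FOLLOW(B) ⊇ FIRST(b) = {b}; new: +{b}
  S→S a a: FOLLOW(S) ⊇ FIRST(a) = {a}; new: +{a}
  S→a A: FOLLOW(A) ⊇ FOLLOW(S) ⊇ {$,a}; new: +{$,a}
  S→a B: FOLLOW(B) ⊇ FOLLOW(S) ⊇ {$,a}; new: +{$,a}
  S→b a C: FOLLOW(C) ⊇ FOLLOW(S) ⊇ {$,a}; new: +{$,a}
  FOLLOW(S)={$,a}  FOLLOW(A)={$,a}  FOLLOW(B)={$,a,b}  FOLLOW(C)={$,a,b}
pass 2: (stable)
  FOLLOW(S)={$,a}  FOLLOW(A)={$,a}  FOLLOW(B)={$,a,b}  FOLLOW(C)={$,a,b}

FOLLOW(B) = ["$", "a", "b"]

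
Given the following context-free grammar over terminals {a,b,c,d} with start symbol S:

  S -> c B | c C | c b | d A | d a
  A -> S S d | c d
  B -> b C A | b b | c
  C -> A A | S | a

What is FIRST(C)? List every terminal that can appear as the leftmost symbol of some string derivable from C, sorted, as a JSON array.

Compute FIRST by fixpoint:
iter 1:
  A via A→c d: +{c}
  B via B→b C A: +{b}
  B via B→c: +{c}
  C via C→A A: +{c}
  C via C→a: +{a}
  S via S→c B: +{c}
  S via S→d A: +{d}
  FIRST[S]={c,d}  FIRST[A]={c}  FIRST[B]={b,c}  FIRST[C]={a,c}
iter 2:
  A via A→S S d: +{d}
  C via C→A A: +{d}
  FIRST[S]={c,d}  FIRST[A]={c,d}  FIRST[B]={b,c}  FIRST[C]={a,c,d}
iter 3: (stable)
  FIRST[S]={c,d}  FIRST[A]={c,d}  FIRST[B]={b,c}  FIRST[C]={a,c,d}

FIRST(C) = ["a", "c", "d"]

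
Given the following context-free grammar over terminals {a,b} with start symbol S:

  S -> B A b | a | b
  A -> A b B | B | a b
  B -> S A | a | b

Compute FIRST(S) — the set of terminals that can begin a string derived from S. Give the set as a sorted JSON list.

FIRST sets, iterate to fixpoint:
pass 1:
  A via A→a b: +{a}
  B via B→a: +{a}
  B via B→b: +{b}
  S via S→B A b: +{a,b}
  FIRST[S]={a,b}  FIRST[A]={a}  FIRST[B]={a,b}
pass 2:
  A via A→B: +{b}
  FIRST[S]={a,b}  FIRST[A]={a,b}  FIRST[B]={a,b}
pass 3: done
  FIRST[S]={a,b}  FIRST[A]={a,b}  FIRST[B]={a,b}

FIRST(S) = ["a", "b"]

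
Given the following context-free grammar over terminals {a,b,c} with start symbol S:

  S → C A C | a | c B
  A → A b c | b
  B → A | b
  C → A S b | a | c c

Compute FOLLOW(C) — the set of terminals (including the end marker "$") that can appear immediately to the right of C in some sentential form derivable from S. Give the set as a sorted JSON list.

FIRST sets, iterate to fixpoint:
round 1:
  A via A→b: +{b}
  B via B→A: +{b}
  C via C→A S b: +{b}
  C via C→a: +{a}
  C via C→c c: +{c}
  S via S→C A C: +{a,b,c}
  S: {a,b,c}  A: {b}  B: {b}  C: {a,b,c}
round 2: — fixpoint
  S: {a,b,c}  A: {b}  B: {b}  C: {a,b,c}

Compute FOLLOW by fixpoint:
seed FOLLOW(S) with $
[1]
  A→A b c: FOLLOW(A) ⊇ FIRST(b) = {b}; new: +{b}
  C→A S b: FOLLOW(A) ⊇ FIRST(S) = {a,b,c}; new: +{a,c}
  C→A S b: FOLLOW(S) ⊇ FIRST(b) = {b}; new: +{b}
  S→C A C: FOLLOW(C) ⊇ FIRST(A) = {b}; new: +{b}
  S→C A C: FOLLOW(C) ⊇ FOLLOW(S) ⊇ {$,b}; new: +{$}
  S→c B: FOLLOW(B) ⊇ FOLLOW(S) ⊇ {$,b}; new: +{$,b}
  FOLLOW(S)={$,b}  FOLLOW(A)={a,b,c}  FOLLOW(B)={$,b}  FOLLOW(C)={$,b}
[2]
  B→A: FOLLOW(A) ⊇ FOLLOW(B) ⊇ {$,b}; new: +{$}
  FOLLOW(S)={$,b}  FOLLOW(A)={$,a,b,c}  FOLLOW(B)={$,b}  FOLLOW(C)={$,b}
[3] (no change)
  FOLLOW(S)={$,b}  FOLLOW(A)={$,a,b,c}  FOLLOW(B)={$,b}  FOLLOW(C)={$,b}

FOLLOW(C) = ["$", "b"]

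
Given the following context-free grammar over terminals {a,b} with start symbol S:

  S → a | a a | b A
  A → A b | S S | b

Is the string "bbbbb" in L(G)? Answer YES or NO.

CNF form of G:
  S -> T0 A | T1 T1 | a
  A -> A T0 | S S | b
  T0 -> b
  T1 -> a

CYK fill:
  [0..0]={A,T0}  "b"  orig:{A}
  [1..1]={A,T0}  "b"  orig:{A}
  [2..2]={A,T0}  "b"  orig:{A}
  [3..3]={A,T0}  "b"  orig:{A}
  [4..4]={A,T0}  "b"  orig:{A}
  [0..1]={A,S}  "bb"
  [1..2]={A,S}  "bb"
  [2..3]={A,S}  "bb"
  [3..4]={A,S}  "bb"
  [0..2]={A,S}  "bbb"
  [1..3]={A,S}  "bbb"
  [2..4]={A,S}  "bbb"
  [0..3]={A,S}  "bbbb"
  [1..4]={A,S}  "bbbb"
  [0..4]={A,S}  "bbbbb"

S ∈ T[0,4] ⇒ YES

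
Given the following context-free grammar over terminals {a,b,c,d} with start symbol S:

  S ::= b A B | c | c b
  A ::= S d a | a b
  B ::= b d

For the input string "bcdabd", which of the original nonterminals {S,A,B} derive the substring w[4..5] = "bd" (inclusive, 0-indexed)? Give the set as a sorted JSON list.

Convert to CNF:
  S -> T2 X5 | T3 T2 | c
  A -> S X4 | T1 T2
  B -> T2 T0
  T0 -> d
  T1 -> a
  T2 -> b
  T3 -> c
  X4 -> T0 T1
  X5 -> A B

Fill CYK table bottom-up — only the sub-triangle for w[4..5]:
  T[4,4] 'b' = {T2}  orig:{}
  T[5,5] 'd' = {T0}  orig:{}
  T[4,5] 'bd' = {B}

Original NTs in T[4,5] deriving "bd": ["B"]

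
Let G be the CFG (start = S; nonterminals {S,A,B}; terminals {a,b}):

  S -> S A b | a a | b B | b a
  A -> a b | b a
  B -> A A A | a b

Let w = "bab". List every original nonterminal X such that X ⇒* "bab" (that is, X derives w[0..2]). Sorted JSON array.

CNF form of G:
  S -> S X3 | T0 T0 | T1 B | T1 T0
  A -> T0 T1 | T1 T0
  B -> A X2 | T0 T1
  T0 -> a
  T1 -> b
  X2 -> A A
  X3 -> A T1

CYK table (by increasing span) (cells [i..j] with 0 ≤ i ≤ j ≤ 2 only):
  [0..0]={T1}  "b"  orig:{}
  [1..1]={T0}  "a"  orig:{}
  [2..2]={T1}  "b"  orig:{}
  [0..1]={A,S}  "ba"
  [1..2]={A,B}  "ab"
  [0..2]={S,X3}  "bab"  orig:{S}

Original NTs in T[0,2] deriving "bab": ["S"]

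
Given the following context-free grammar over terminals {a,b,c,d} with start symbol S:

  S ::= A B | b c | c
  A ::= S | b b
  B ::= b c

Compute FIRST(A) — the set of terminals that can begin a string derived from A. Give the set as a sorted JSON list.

FIRST sets, iterate to fixpoint:
round 1:
  A via A→b b: +{b}
  B via B→b c: +{b}
  S via S→A B: +{b}
  S via S→c: +{c}
  FIRST(S)={b,c}  FIRST(A)={b}  FIRST(B)={b}
round 2:
  A via A→S: +{c}
  FIRST(S)={b,c}  FIRST(A)={b,c}  FIRST(B)={b}
round 3: — fixpoint
  FIRST(S)={b,c}  FIRST(A)={b,c}  FIRST(B)={b}

FIRST(A) = ["b", "c"]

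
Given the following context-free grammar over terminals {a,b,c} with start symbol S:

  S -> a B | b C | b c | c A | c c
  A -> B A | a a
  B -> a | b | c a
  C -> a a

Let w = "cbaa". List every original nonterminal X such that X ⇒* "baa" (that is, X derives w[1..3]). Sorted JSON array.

CNF form of G:
  S -> T0 B | T1 A | T1 T1 | T2 C | T2 T1
  A -> B A | T0 T0
  B -> T1 T0 | a | b
  C -> T0 T0
  T0 -> a
  T1 -> c
  T2 -> b

CYK table (by increasing span) (cells [i..j] with 1 ≤ i ≤ j ≤ 3 only):
  T[1,1] 'b' = {B,T2}  orig:{B}
  T[2,2] 'a' = {B,T0}  orig:{B}
  T[3,3] 'a' = {B,T0}  orig:{B}
  T[1,2] 'ba' = ∅
  T[2,3] 'aa' = {A,C,S}
  T[1,3] 'baa' = {A,S}

Original NTs in T[1,3] deriving "baa": ["A", "S"]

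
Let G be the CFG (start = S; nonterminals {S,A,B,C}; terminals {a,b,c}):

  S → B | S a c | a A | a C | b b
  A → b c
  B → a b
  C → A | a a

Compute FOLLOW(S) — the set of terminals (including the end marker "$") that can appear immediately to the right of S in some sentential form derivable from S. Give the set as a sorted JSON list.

FIRST sets, iterate to fixpoint:
[1]
  A via A→b c: +{b}
  B via B→a b: +{a}
  C via C→A: +{b}
  C via C→a a: +{a}
  S via S→B: +{a}
  S via S→b b: +{b}
  FIRST(S)={a,b}  FIRST(A)={b}  FIRST(B)={a}  FIRST(C)={a,b}
[2] done
  FIRST(S)={a,b}  FIRST(A)={b}  FIRST(B)={a}  FIRST(C)={a,b}

Compute FOLLOW by fixpoint:
initialize: $ ∈ FOLLOW(S)
[1]
  S→B: FOLLOW(B) ⊇ FOLLOW(S) ⊇ {$}; new: +{$}
  S→S a c: FOLLOW(S) ⊇ FIRST(a) = {a}; new: +{a}
  S→a A: FOLLOW(A) ⊇ FOLLOW(S) ⊇ {$,a}; new: +{$,a}
  S→a C: FOLLOW(C) ⊇ FOLLOW(S) ⊇ {$,a}; new: +{$,a}
  FOLLOW(S)={$,a}  FOLLOW(A)={$,a}  FOLLOW(B)={$}  FOLLOW(C)={$,a}
[2]
  S→B: FOLLOW(B) ⊇ FOLLOW(S) ⊇ {$,a}; new: +{a}
  FOLLOW(S)={$,a}  FOLLOW(A)={$,a}  FOLLOW(B)={$,a}  FOLLOW(C)={$,a}
[3] done
  FOLLOW(S)={$,a}  FOLLOW(A)={$,a}  FOLLOW(B)={$,a}  FOLLOW(C)={$,a}

FOLLOW(S) = ["$", "a"]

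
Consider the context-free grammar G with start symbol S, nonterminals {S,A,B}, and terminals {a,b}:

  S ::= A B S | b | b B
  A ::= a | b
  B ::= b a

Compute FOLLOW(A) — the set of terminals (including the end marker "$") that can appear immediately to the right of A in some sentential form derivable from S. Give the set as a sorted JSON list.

Compute FIRST by fixpoint:
[1]
  A via A→a: +{a}
  A via A→b: +{b}
  B via B→b a: +{b}
  S via S→A B S: +{a,b}
  FIRST(S)={a,b}  FIRST(A)={a,b}  FIRST(B)={b}
[2] — fixpoint
  FIRST(S)={a,b}  FIRST(A)={a,b}  FIRST(B)={b}

FOLLOW iteration:
seed FOLLOW(S) with $
[1]
  S→A B S: FOLLOW(A) ⊇ FIRST(B) = {b}; new: +{b}
  S→A B S: FOLLOW(B) ⊇ FIRST(S) = {a,b}; new: +{a,b}
  S→b B: FOLLOW(B) ⊇ FOLLOW(S) ⊇ {$}; new: +{$}
  FOLLOW(S)={$}  FOLLOW(A)={b}  FOLLOW(B)={$,a,b}
[2] — fixpoint
  FOLLOW(S)={$}  FOLLOW(A)={b}  FOLLOW(B)={$,a,b}

FOLLOW(A) = ["b"]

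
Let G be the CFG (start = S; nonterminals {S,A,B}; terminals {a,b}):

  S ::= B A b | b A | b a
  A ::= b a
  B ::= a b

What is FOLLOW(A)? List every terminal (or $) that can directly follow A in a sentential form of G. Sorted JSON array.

Compute FIRST by fixpoint:
[1]
  A via A→b a: +{b}
  B via B→a b: +{a}
  S via S→B A b: +{a}
  S via S→b A: +{b}
  FIRST[S]={a,b}  FIRST[A]={b}  FIRST[B]={a}
[2] — fixpoint
  FIRST[S]={a,b}  FIRST[A]={b}  FIRST[B]={a}

Compute FOLLOW by fixpoint:
seed FOLLOW(S) with $
[1]
  S→B A b: FOLLOW(B) ⊇ FIRST(A) = {b}; new: +{b}
  S→B A b: FOLLOW(A) ⊇ FIRST(b) = {b}; new: +{b}
  S→b A: FOLLOW(A) ⊇ FOLLOW(S) ⊇ {$}; new: +{$}
  FOLLOW(S)={$}  FOLLOW(A)={$,b}  FOLLOW(B)={b}
[2] done
  FOLLOW(S)={$}  FOLLOW(A)={$,b}  FOLLOW(B)={b}

FOLLOW(A) = ["$", "b"]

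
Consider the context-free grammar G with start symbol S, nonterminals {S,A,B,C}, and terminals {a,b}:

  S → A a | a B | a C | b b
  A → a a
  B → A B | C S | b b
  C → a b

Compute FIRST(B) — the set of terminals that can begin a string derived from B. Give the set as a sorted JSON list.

FIRST iteration:
[1]
  A via A→a a: +{a}
  B via B→A B: +{a}
  B via B→b b: +{b}
  C via C→a b: +{a}
  S via S→A a: +{a}
  S via S→b b: +{b}
  S: {a,b}  A: {a}  B: {a,b}  C: {a}
[2] (no change)
  S: {a,b}  A: {a}  B: {a,b}  C: {a}

FIRST(B) = ["a", "b"]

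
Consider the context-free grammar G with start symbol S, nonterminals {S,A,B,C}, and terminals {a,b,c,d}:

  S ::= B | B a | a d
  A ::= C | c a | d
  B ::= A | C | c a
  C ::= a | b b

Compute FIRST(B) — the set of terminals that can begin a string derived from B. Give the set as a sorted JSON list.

FIRST iteration:
pass 1:
  A via A→c a: +{c}
  A via A→d: +{d}
  B via B→A: +{c,d}
  C via C→a: +{a}
  C via C→b b: +{b}
  S via S→B: +{c,d}
  S via S→a d: +{a}
  FIRST(S)={a,c,d}  FIRST(A)={c,d}  FIRST(B)={c,d}  FIRST(C)={a,b}
pass 2:
  A via A→C: +{a,b}
  B via B→A: +{a,b}
  S via S→B: +{b}
  FIRST(S)={a,b,c,d}  FIRST(A)={a,b,c,d}  FIRST(B)={a,b,c,d}  FIRST(C)={a,b}
pass 3: done
  FIRST(S)={a,b,c,d}  FIRST(A)={a,b,c,d}  FIRST(B)={a,b,c,d}  FIRST(C)={a,b}

FIRST(B) = ["a", "b", "c", "d"]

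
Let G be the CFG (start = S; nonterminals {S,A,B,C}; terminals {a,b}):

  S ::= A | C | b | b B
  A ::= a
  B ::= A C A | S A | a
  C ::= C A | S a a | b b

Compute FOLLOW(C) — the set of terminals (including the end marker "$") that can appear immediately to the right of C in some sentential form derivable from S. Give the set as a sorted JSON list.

Compute FIRST by fixpoint:
pass 1:
  A via A→a: +{a}
  B via B→A C A: +{a}
  C via C→b b: +{b}
  S via S→A: +{a}
  S via S→C: +{b}
  FIRST[S]={a,b}  FIRST[A]={a}  FIRST[B]={a}  FIRST[C]={b}
pass 2:
  B via B→S A: +{b}
  C via C→S a a: +{a}
  FIRST[S]={a,b}  FIRST[A]={a}  FIRST[B]={a,b}  FIRST[C]={a,b}
pass 3: (stable)
  FIRST[S]={a,b}  FIRST[A]={a}  FIRST[B]={a,b}  FIRST[C]={a,b}

Compute FOLLOW by fixpoint:
FOLLOW(S) := {$}
iter 1:
  B→A C A: FOLLOW(A) ⊇ FIRST(C) = {a,b}; new: +{a,b}
  B→A C A: FOLLOW(C) ⊇ FIRST(A) = {a}; new: +{a}
  B→S A: FOLLOW(S) ⊇ FIRST(A) = {a}; new: +{a}
  S→A: FOLLOW(A) ⊇ FOLLOW(S) ⊇ {$,a}; new: +{$}
  S→C: FOLLOW(C) ⊇ FOLLOW(S) ⊇ {$,a}; new: +{$}
  S→b B: FOLLOW(B) ⊇ FOLLOW(S) ⊇ {$,a}; new: +{$,a}
  S: {$,a}  A: {$,a,b}  B: {$,a}  C: {$,a}
iter 2: (no change)
  S: {$,a}  A: {$,a,b}  B: {$,a}  C: {$,a}

FOLLOW(C) = ["$", "a"]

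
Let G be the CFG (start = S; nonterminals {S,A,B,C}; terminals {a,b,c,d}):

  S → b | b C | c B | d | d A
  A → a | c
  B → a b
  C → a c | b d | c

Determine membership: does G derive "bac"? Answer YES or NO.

CNF form of G:
  S -> T1 C | T2 B | T3 A | b | d
  A -> a | c
  B -> T0 T1
  C -> T0 T2 | T1 T3 | c
  T0 -> a
  T1 -> b
  T2 -> c
  T3 -> d

CYK fill:
  cell(0,0) b: {S,T1}  orig:{S}
  cell(1,1) a: {A,T0}  orig:{A}
  cell(2,2) c: {A,C,T2}  orig:{A,C}
  cell(0,1) ba: ∅
  cell(1,2) ac: {C}
  cell(0,2) bac: {S}

S ∈ T[0,2] ⇒ YES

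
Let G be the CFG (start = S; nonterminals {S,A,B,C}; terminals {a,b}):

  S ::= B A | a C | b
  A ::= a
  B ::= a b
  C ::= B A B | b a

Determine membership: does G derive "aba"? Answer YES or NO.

Convert to CNF:
  S -> B A | T0 C | b
  A -> a
  B -> T0 T1
  C -> B X2 | T1 T0
  T0 -> a
  T1 -> b
  X2 -> A B

CYK table (by increasing span):
  T[0,0] 'a' = {A,T0}  orig:{A}
  T[1,1] 'b' = {S,T1}  orig:{S}
  T[2,2] 'a' = {A,T0}  orig:{A}
  T[0,1] 'ab' = {B}
  T[1,2] 'ba' = {C}
  T[0,2] 'aba' = {S}

S ∈ T[0,2] ⇒ YES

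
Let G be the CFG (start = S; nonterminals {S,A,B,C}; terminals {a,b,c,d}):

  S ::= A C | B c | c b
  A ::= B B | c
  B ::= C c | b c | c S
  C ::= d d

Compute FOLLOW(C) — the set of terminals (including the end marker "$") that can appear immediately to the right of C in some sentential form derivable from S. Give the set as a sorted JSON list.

Compute FIRST by fixpoint:
[1]
  A via A→c: +{c}
  B via B→b c: +{b}
  B via B→c S: +{c}
  C via C→d d: +{d}
  S via S→A C: +{c}
  S via S→B c: +{b}
  FIRST(S)={b,c}  FIRST(A)={c}  FIRST(B)={b,c}  FIRST(C)={d}
[2]
  A via A→B B: +{b}
  B via B→C c: +{d}
  S via S→B c: +{d}
  FIRST(S)={b,c,d}  FIRST(A)={b,c}  FIRST(B)={b,c,d}  FIRST(C)={d}
[3]
  A via A→B B: +{d}
  FIRST(S)={b,c,d}  FIRST(A)={b,c,d}  FIRST(B)={b,c,d}  FIRST(C)={d}
[4] (stable)
  FIRST(S)={b,c,d}  FIRST(A)={b,c,d}  FIRST(B)={b,c,d}  FIRST(C)={d}

FOLLOW sets:
FOLLOW(S) := {$}
[1]
  A→B B: FOLLOW(B) ⊇ FIRST(B) = {b,c,d}; new: +{b,c,d}
  B→C c: FOLLOW(C) ⊇ FIRST(c) = {c}; new: +{c}
  B→c S: FOLLOW(S) ⊇ FOLLOW(B) ⊇ {b,c,d}; new: +{b,c,d}
  S→A C: FOLLOW(A) ⊇ FIRST(C) = {d}; new: +{d}
  S→A C: FOLLOW(C) ⊇ FOLLOW(S) ⊇ {$,b,c,d}; new: +{$,b,d}
  FOLLOW(S)={$,b,c,d}  FOLLOW(A)={d}  FOLLOW(B)={b,c,d}  FOLLOW(C)={$,b,c,d}
[2] (stable)
  FOLLOW(S)={$,b,c,d}  FOLLOW(A)={d}  FOLLOW(B)={b,c,d}  FOLLOW(C)={$,b,c,d}

FOLLOW(C) = ["$", "b", "c", "d"]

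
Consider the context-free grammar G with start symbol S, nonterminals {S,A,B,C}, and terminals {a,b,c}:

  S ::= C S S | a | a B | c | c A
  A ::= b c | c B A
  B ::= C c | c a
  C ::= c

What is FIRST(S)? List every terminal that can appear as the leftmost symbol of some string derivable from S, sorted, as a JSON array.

FIRST sets, iterate to fixpoint:
[1]
  A via A→b c: +{b}
  A via A→c B A: +{c}
  B via B→c a: +{c}
  C via C→c: +{c}
  S via S→C S S: +{c}
  S via S→a: +{a}
  FIRST(S)={a,c}  FIRST(A)={b,c}  FIRST(B)={c}  FIRST(C)={c}
[2] — fixpoint
  FIRST(S)={a,c}  FIRST(A)={b,c}  FIRST(B)={c}  FIRST(C)={c}

FIRST(S) = ["a", "c"]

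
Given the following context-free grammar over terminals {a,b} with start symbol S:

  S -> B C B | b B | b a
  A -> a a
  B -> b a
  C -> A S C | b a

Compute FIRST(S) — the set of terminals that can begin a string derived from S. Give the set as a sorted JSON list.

Compute FIRST by fixpoint:
iter 1:
  A via A→a a: +{a}
  B via B→b a: +{b}
  C via C→A S C: +{a}
  C via C→b a: +{b}
  S via S→B C B: +{b}
  FIRST[S]={b}  FIRST[A]={a}  FIRST[B]={b}  FIRST[C]={a,b}
iter 2: (no change)
  FIRST[S]={b}  FIRST[A]={a}  FIRST[B]={b}  FIRST[C]={a,b}

FIRST(S) = ["b"]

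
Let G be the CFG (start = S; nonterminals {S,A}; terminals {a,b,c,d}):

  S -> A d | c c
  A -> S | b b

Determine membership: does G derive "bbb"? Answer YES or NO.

Convert to CNF:
  S -> A T0 | T2 T2
  A -> A T0 | T1 T1 | T2 T2
  T0 -> d
  T1 -> b
  T2 -> c

Fill CYK table bottom-up:
  cell(0,0) b: {T1}  orig:{}
  cell(1,1) b: {T1}  orig:{}
  cell(2,2) b: {T1}  orig:{}
  cell(0,1) bb: {A}
  cell(1,2) bb: {A}
  cell(0,2) bbb: ∅

S ∉ T[0,2] ⇒ NO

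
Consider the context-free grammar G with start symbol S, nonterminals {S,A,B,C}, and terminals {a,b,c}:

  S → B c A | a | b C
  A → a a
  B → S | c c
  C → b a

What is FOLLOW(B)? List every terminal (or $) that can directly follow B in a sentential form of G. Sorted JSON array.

FIRST iteration:
[1]
  A via A→a a: +{a}
  B via B→c c: +{c}
  C via C→b a: +{b}
  S via S→B c A: +{c}
  S via S→a: +{a}
  S via S→b C: +{b}
  FIRST(S)={a,b,c}  FIRST(A)={a}  FIRST(B)={c}  FIRST(C)={b}
[2]
  B via B→S: +{a,b}
  FIRST(S)={a,b,c}  FIRST(A)={a}  FIRST(B)={a,b,c}  FIRST(C)={b}
[3] — fixpoint
  FIRST(S)={a,b,c}  FIRST(A)={a}  FIRST(B)={a,b,c}  FIRST(C)={b}

FOLLOW iteration:
initialize: $ ∈ FOLLOW(S)
[1]
  S→B c A: FOLLOW(B) ⊇ FIRST(c) = {c}; new: +{c}
  S→B c A: FOLLOW(A) ⊇ FOLLOW(S) ⊇ {$}; new: +{$}
  S→b C: FOLLOW(C) ⊇ FOLLOW(S) ⊇ {$}; new: +{$}
  FOLLOW[S]={$}  FOLLOW[A]={$}  FOLLOW[B]={c}  FOLLOW[C]={$}
[2]
  B→S: FOLLOW(S) ⊇ FOLLOW(B) ⊇ {c}; new: +{c}
  S→B c A: FOLLOW(A) ⊇ FOLLOW(S) ⊇ {$,c}; new: +{c}
  S→b C: FOLLOW(C) ⊇ FOLLOW(S) ⊇ {$,c}; new: +{c}
  FOLLOW[S]={$,c}  FOLLOW[A]={$,c}  FOLLOW[B]={c}  FOLLOW[C]={$,c}
[3] (stable)
  FOLLOW[S]={$,c}  FOLLOW[A]={$,c}  FOLLOW[B]={c}  FOLLOW[C]={$,c}

FOLLOW(B) = ["c"]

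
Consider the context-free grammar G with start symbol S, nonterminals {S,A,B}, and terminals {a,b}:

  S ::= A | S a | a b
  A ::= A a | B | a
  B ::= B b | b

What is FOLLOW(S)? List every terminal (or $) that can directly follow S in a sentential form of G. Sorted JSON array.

FIRST sets, iterate to fixpoint:
round 1:
  A via A→a: +{a}
  B via B→b: +{b}
  S via S→A: +{a}
  FIRST[S]={a}  FIRST[A]={a}  FIRST[B]={b}
round 2:
  A via A→B: +{b}
  S via S→A: +{b}
  FIRST[S]={a,b}  FIRST[A]={a,b}  FIRST[B]={b}
round 3: done
  FIRST[S]={a,b}  FIRST[A]={a,b}  FIRST[B]={b}

Compute FOLLOW by fixpoint:
seed FOLLOW(S) with $
[1]
  A→A a: FOLLOW(A) ⊇ FIRST(a) = {a}; new: +{a}
  A→B: FOLLOW(B) ⊇ FOLLOW(A) ⊇ {a}; new: +{a}
  B→B b: FOLLOW(B) ⊇ FIRST(b) = {b}; new: +{b}
  S→A: FOLLOW(A) ⊇ FOLLOW(S) ⊇ {$}; new: +{$}
  S→S a: FOLLOW(S) ⊇ FIRST(a) = {a}; new: +{a}
  FOLLOW[S]={$,a}  FOLLOW[A]={$,a}  FOLLOW[B]={a,b}
[2]
  A→B: FOLLOW(B) ⊇ FOLLOW(A) ⊇ {$,a}; new: +{$}
  FOLLOW[S]={$,a}  FOLLOW[A]={$,a}  FOLLOW[B]={$,a,b}
[3] (no change)
  FOLLOW[S]={$,a}  FOLLOW[A]={$,a}  FOLLOW[B]={$,a,b}

FOLLOW(S) = ["$", "a"]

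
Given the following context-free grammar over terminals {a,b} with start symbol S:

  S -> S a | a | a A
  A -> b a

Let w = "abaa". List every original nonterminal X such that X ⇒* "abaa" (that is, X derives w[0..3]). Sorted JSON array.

Convert to CNF:
  S -> S T1 | T1 A | a
  A -> T0 T1
  T0 -> b
  T1 -> a

CYK table (by increasing span), restricted to cells inside w[0..3]:
  T[0,0] 'a' = {S,T1}  orig:{S}
  T[1,1] 'b' = {T0}  orig:{}
  T[2,2] 'a' = {S,T1}  orig:{S}
  T[3,3] 'a' = {S,T1}  orig:{S}
  T[0,1] 'ab' = ∅
  T[1,2] 'ba' = {A}
  T[2,3] 'aa' = {S}
  T[0,2] 'aba' = {S}
  T[1,3] 'baa' = ∅
  T[0,3] 'abaa' = {S}

Original NTs in T[0,3] deriving "abaa": ["S"]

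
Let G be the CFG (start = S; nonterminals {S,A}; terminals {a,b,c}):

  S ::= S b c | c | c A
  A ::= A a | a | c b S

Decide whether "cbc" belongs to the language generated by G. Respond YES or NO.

CNF form of G:
  S -> S X4 | T1 A | c
  A -> A T0 | T1 X3 | a
  T0 -> a
  T1 -> c
  T2 -> b
  X3 -> T2 S
  X4 -> T2 T1

CYK table (by increasing span):
  cell(0,0) c: {S,T1}  orig:{S}
  cell(1,1) b: {T2}  orig:{}
  cell(2,2) c: {S,T1}  orig:{S}
  cell(0,1) cb: ∅
  cell(1,2) bc: {X3,X4}  orig:{}
  cell(0,2) cbc: {A,S}

S ∈ T[0,2] ⇒ YES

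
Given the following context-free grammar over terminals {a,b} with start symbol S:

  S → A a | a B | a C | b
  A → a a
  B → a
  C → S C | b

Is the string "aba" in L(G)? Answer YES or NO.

CNF form of G:
  S -> A T0 | T0 B | T0 C | b
  A -> T0 T0
  B -> a
  C -> S C | b
  T0 -> a

Fill CYK table bottom-up:
  T[0,0] 'a' = {B,T0}  orig:{B}
  T[1,1] 'b' = {C,S}
  T[2,2] 'a' = {B,T0}  orig:{B}
  T[0,1] 'ab' = {S}
  T[1,2] 'ba' = ∅
  T[0,2] 'aba' = ∅

S ∉ T[0,2] ⇒ NO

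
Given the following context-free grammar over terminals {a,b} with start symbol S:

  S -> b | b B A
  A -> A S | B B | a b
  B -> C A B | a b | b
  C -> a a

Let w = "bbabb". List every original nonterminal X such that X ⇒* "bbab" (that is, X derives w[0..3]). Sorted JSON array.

CNF form of G:
  S -> T1 X3 | b
  A -> A S | B B | T0 T1
  B -> C X2 | T0 T1 | b
  C -> T0 T0
  T0 -> a
  T1 -> b
  X2 -> A B
  X3 -> B A

Fill CYK table bottom-up (cells [i..j] with 0 ≤ i ≤ j ≤ 3 only):
  [0..0]={B,S,T1}  "b"  orig:{B,S}
  [1..1]={B,S,T1}  "b"  orig:{B,S}
  [2..2]={T0}  "a"  orig:{}
  [3..3]={B,S,T1}  "b"  orig:{B,S}
  [0..1]={A}  "bb"
  [1..2]=∅  "ba"
  [2..3]={A,B}  "ab"
  [0..2]=∅  "bba"
  [1..3]={A,X3}  "bab"  orig:{A}
  [0..3]={S,X2,X3}  "bbab"  orig:{S}

Original NTs in T[0,3] deriving "bbab": ["S"]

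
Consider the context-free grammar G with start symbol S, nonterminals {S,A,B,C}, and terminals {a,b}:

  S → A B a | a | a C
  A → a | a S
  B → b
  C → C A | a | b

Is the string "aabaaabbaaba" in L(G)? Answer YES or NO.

CNF form of G:
  S -> A X1 | T0 C | a
  A -> T0 S | a
  B -> b
  C -> C A | a | b
  T0 -> a
  X1 -> B T0

Fill CYK table bottom-up:
  cell(0,0) a: {A,C,S,T0}  orig:{A,C,S}
  cell(1,1) a: {A,C,S,T0}  orig:{A,C,S}
  cell(2,2) b: {B,C}
  cell(3,3) a: {A,C,S,T0}  orig:{A,C,S}
  cell(4,4) a: {A,C,S,T0}  orig:{A,C,S}
  cell(5,5) a: {A,C,S,T0}  orig:{A,C,S}
  cell(6,6) b: {B,C}
  cell(7,7) b: {B,C}
  cell(8,8) a: {A,C,S,T0}  orig:{A,C,S}
  cell(9,9) a: {A,C,S,T0}  orig:{A,C,S}
  cell(10,10) b: {B,C}
  cell(11,11) a: {A,C,S,T0}  orig:{A,C,S}
  cell(0,1) aa: {A,C,S}
  cell(1,2) ab: {S}
  cell(2,3) ba: {C,X1}  orig:{C}
  cell(3,4) aa: {A,C,S}
  cell(4,5) aa: {A,C,S}
  cell(5,6) ab: {S}
  cell(6,7) bb: ∅
  cell(7,8) ba: {C,X1}  orig:{C}
  cell(8,9) aa: {A,C,S}
  cell(9,10) ab: {S}
  cell(10,11) ba: {C,X1}  orig:{C}
  cell(0,2) aab: {A}
  cell(1,3) aba: {S}
  cell(2,4) baa: {C}
  cell(3,5) aaa: {A,C,S}
  cell(4,6) aab: {A}
  cell(5,7) abb: ∅
  cell(6,8) bba: ∅
  cell(7,9) baa: {C}
  cell(8,10) aab: {A}
  cell(9,11) aba: {S}
  cell(0,3) aaba: {A,S}
  cell(1,4) abaa: {S}
  cell(2,5) baaa: {C}
  cell(3,6) aaab: {C}
  cell(4,7) aabb: ∅
  cell(5,8) abba: ∅
  cell(6,9) bbaa: ∅
  cell(7,10) baab: {C}
  cell(8,11) aaba: {A,S}
  cell(0,4) aabaa: {A}
  cell(1,5) abaaa: {S}
  cell(2,6) baaab: {C}
  cell(3,7) aaabb: ∅
  cell(4,8) aabba: {S}
  cell(5,9) abbaa: ∅
  cell(6,10) bbaab: ∅
  cell(7,11) baaba: {C}
  cell(0,5) aabaaa: {A}
  cell(1,6) abaaab: {S}
  cell(2,7) baaabb: ∅
  cell(3,8) aaabba: {A}
  cell(4,9) aabbaa: ∅
  cell(5,10) abbaab: ∅
  cell(6,11) bbaaba: ∅
  cell(0,6) aabaaab: {A}
  cell(1,7) abaaabb: ∅
  cell(2,8) baaabba: {C}
  cell(3,9) aaabbaa: ∅
  cell(4,10) aabbaab: ∅
  cell(5,11) abbaaba: ∅
  cell(0,7) aabaaabb: ∅
  cell(1,8) abaaabba: {S}
  cell(2,9) baaabbaa: {C}
  cell(3,10) aaabbaab: ∅
  cell(4,11) aabbaaba: ∅
  cell(0,8) aabaaabba: {A,S}
  cell(1,9) abaaabbaa: {S}
  cell(2,10) baaabbaab: ∅
  cell(3,11) aaabbaaba: ∅
  cell(0,9) aabaaabbaa: {A}
  cell(1,10) abaaabbaab: ∅
  cell(2,11) baaabbaaba: ∅
  cell(0,10) aabaaabbaab: ∅
  cell(1,11) abaaabbaaba: ∅
  cell(0,11) aabaaabbaaba: {S}

S ∈ T[0,11] ⇒ YES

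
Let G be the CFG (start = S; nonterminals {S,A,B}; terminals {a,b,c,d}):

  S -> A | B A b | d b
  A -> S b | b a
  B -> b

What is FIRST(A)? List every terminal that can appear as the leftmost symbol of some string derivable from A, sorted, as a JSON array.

FIRST iteration:
[1]
  A via A→b a: +{b}
  B via B→b: +{b}
  S via S→A: +{b}
  S via S→d b: +{d}
  S: {b,d}  A: {b}  B: {b}
[2]
  A via A→S b: +{d}
  S: {b,d}  A: {b,d}  B: {b}
[3] — fixpoint
  S: {b,d}  A: {b,d}  B: {b}

FIRST(A) = ["b", "d"]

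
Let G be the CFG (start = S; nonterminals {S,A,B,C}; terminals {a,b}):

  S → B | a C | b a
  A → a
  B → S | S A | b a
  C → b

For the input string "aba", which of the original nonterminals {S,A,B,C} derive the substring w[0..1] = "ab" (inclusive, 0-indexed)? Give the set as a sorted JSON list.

Convert to CNF:
  S -> S A | T0 C | T1 T0
  A -> a
  B -> S A | T0 C | T1 T0
  C -> b
  T0 -> a
  T1 -> b

Fill CYK table bottom-up, restricted to cells inside w[0..1]:
  T[0,0] 'a' = {A,T0}  orig:{A}
  T[1,1] 'b' = {C,T1}  orig:{C}
  T[0,1] 'ab' = {B,S}

Original NTs in T[0,1] deriving "ab": ["B", "S"]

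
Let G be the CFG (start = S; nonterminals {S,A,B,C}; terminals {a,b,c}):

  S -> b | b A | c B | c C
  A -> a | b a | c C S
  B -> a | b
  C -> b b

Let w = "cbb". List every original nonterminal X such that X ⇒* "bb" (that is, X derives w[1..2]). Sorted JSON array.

Convert to CNF:
  S -> T0 A | T2 B | T2 C | b
  A -> T0 T1 | T2 X3 | a
  B -> a | b
  C -> T0 T0
  T0 -> b
  T1 -> a
  T2 -> c
  X3 -> C S

CYK fill — only the sub-triangle for w[1..2]:
  [1..1]={B,S,T0}  "b"  orig:{B,S}
  [2..2]={B,S,T0}  "b"  orig:{B,S}
  [1..2]={C}  "bb"

Original NTs in T[1,2] deriving "bb": ["C"]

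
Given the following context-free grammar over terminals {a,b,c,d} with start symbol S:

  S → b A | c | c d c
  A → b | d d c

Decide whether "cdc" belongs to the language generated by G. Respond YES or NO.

CNF form of G:
  S -> T1 X4 | T2 A | c
  A -> T0 X3 | b
  T0 -> d
  T1 -> c
  T2 -> b
  X3 -> T0 T1
  X4 -> T0 T1

CYK fill:
  cell(0,0) c: {S,T1}  orig:{S}
  cell(1,1) d: {T0}  orig:{}
  cell(2,2) c: {S,T1}  orig:{S}
  cell(0,1) cd: ∅
  cell(1,2) dc: {X3,X4}  orig:{}
  cell(0,2) cdc: {S}

S ∈ T[0,2] ⇒ YES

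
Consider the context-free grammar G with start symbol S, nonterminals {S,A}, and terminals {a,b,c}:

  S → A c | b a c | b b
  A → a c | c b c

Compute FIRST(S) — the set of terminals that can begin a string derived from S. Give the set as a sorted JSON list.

FIRST sets, iterate to fixpoint:
iter 1:
  A via A→a c: +{a}
  A via A→c b c: +{c}
  S via S→A c: +{a,c}
  S via S→b a c: +{b}
  S: {a,b,c}  A: {a,c}
iter 2: (no change)
  S: {a,b,c}  A: {a,c}

FIRST(S) = ["a", "b", "c"]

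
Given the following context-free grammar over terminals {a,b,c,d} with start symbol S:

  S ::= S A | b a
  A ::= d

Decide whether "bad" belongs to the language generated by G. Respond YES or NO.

Convert to CNF:
  S -> S A | T0 T1
  A -> d
  T0 -> b
  T1 -> a

CYK table (by increasing span):
  T[0,0] 'b' = {T0}  orig:{}
  T[1,1] 'a' = {T1}  orig:{}
  T[2,2] 'd' = {A}
  T[0,1] 'ba' = {S}
  T[1,2] 'ad' = ∅
  T[0,2] 'bad' = {S}

S ∈ T[0,2] ⇒ YES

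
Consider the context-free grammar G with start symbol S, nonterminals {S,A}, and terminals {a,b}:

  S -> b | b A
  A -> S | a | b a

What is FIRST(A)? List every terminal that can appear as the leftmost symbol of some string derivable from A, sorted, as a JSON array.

FIRST iteration:
pass 1:
  A via A→a: +{a}
  A via A→b a: +{b}
  S via S→b: +{b}
  FIRST[S]={b}  FIRST[A]={a,b}
pass 2: (no change)
  FIRST[S]={b}  FIRST[A]={a,b}

FIRST(A) = ["a", "b"]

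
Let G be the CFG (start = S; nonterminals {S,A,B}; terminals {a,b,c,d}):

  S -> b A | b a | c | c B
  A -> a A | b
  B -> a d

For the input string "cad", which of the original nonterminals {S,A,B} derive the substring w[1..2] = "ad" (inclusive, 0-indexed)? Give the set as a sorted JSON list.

CNF form of G:
  S -> T2 A | T2 T0 | T3 B | c
  A -> T0 A | b
  B -> T0 T1
  T0 -> a
  T1 -> d
  T2 -> b
  T3 -> c

Fill CYK table bottom-up, restricted to cells inside w[1..2]:
  T[1,1] 'a' = {T0}  orig:{}
  T[2,2] 'd' = {T1}  orig:{}
  T[1,2] 'ad' = {B}

Original NTs in T[1,2] deriving "ad": ["B"]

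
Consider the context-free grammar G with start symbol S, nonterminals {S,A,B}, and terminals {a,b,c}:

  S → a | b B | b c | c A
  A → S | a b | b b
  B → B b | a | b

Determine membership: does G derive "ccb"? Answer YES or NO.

Convert to CNF:
  S -> T1 B | T1 T2 | T2 A | a
  A -> T0 T1 | T1 B | T1 T1 | T1 T2 | T2 A | a
  B -> B T1 | a | b
  T0 -> a
  T1 -> b
  T2 -> c

Fill CYK table bottom-up:
  T[0,0] 'c' = {T2}  orig:{}
  T[1,1] 'c' = {T2}  orig:{}
  T[2,2] 'b' = {B,T1}  orig:{B}
  T[0,1] 'cc' = ∅
  T[1,2] 'cb' = ∅
  T[0,2] 'ccb' = ∅

S ∉ T[0,2] ⇒ NO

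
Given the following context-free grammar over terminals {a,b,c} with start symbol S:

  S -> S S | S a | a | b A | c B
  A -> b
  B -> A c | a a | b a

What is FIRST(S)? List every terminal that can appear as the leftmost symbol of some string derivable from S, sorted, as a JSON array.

FIRST sets, iterate to fixpoint:
round 1:
  A via A→b: +{b}
  B via B→A c: +{b}
  B via B→a a: +{a}
  S via S→a: +{a}
  S via S→b A: +{b}
  S via S→c B: +{c}
  FIRST[S]={a,b,c}  FIRST[A]={b}  FIRST[B]={a,b}
round 2: done
  FIRST[S]={a,b,c}  FIRST[A]={b}  FIRST[B]={a,b}

FIRST(S) = ["a", "b", "c"]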